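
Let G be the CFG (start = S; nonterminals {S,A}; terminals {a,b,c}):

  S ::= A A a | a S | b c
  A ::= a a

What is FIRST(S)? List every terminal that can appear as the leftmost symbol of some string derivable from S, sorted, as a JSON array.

FIRST iteration:
[1]
  A via A→a a: +{a}
  S via S→A A a: +{a}
  S via S→b c: +{b}
  FIRST[S]={a,b}  FIRST[A]={a}
[2] (no change)
  FIRST[S]={a,b}  FIRST[A]={a}

FIRST(S) = ["a", "b"]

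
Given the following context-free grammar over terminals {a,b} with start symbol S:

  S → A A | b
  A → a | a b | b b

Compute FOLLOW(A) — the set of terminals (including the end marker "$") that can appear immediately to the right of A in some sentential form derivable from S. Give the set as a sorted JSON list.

Compute FIRST by fixpoint:
round 1:
  A via A→a: +{a}
  A via A→b b: +{b}
  S via S→A A: +{a,b}
  FIRST(S)={a,b}  FIRST(A)={a,b}
round 2: (stable)
  FIRST(S)={a,b}  FIRST(A)={a,b}

FOLLOW sets:
FOLLOW(S) := {$}
[1]
  S→A A: FOLLOW(A) ⊇ FIRST(A) = {a,b}; new: +{a,b}
  S→A A: FOLLOW(A) ⊇ FOLLOW(S) ⊇ {$}; new: +{$}
  FOLLOW[S]={$}  FOLLOW[A]={$,a,b}
[2] (stable)
  FOLLOW[S]={$}  FOLLOW[A]={$,a,b}

FOLLOW(A) = ["$", "a", "b"]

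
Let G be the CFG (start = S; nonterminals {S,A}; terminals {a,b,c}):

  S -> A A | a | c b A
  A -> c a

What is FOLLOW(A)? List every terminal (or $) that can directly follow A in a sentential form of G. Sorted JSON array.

Compute FIRST by fixpoint:
round 1:
  A via A→c a: +{c}
  S via S→A A: +{c}
  S via S→a: +{a}
  FIRST(S)={a,c}  FIRST(A)={c}
round 2: (no change)
  FIRST(S)={a,c}  FIRST(A)={c}

FOLLOW iteration:
FOLLOW(S) := {$}
[1]
  S→A A: FOLLOW(A) ⊇ FIRST(A) = {c}; new: +{c}
  S→A A: FOLLOW(A) ⊇ FOLLOW(S) ⊇ {$}; new: +{$}
  FOLLOW[S]={$}  FOLLOW[A]={$,c}
[2] — fixpoint
  FOLLOW[S]={$}  FOLLOW[A]={$,c}

FOLLOW(A) = ["$", "c"]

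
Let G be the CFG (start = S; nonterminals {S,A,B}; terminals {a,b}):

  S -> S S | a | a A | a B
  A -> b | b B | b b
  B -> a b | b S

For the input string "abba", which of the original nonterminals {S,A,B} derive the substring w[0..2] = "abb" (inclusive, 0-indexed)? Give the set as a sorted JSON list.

Convert to CNF:
  S -> S S | T1 A | T1 B | a
  A -> T0 B | T0 T0 | b
  B -> T0 S | T1 T0
  T0 -> b
  T1 -> a

CYK table (by increasing span), restricted to cells inside w[0..2]:
  cell(0,0) a: {S,T1}  orig:{S}
  cell(1,1) b: {A,T0}  orig:{A}
  cell(2,2) b: {A,T0}  orig:{A}
  cell(0,1) ab: {B,S}
  cell(1,2) bb: {A}
  cell(0,2) abb: {S}

Original NTs in T[0,2] deriving "abb": ["S"]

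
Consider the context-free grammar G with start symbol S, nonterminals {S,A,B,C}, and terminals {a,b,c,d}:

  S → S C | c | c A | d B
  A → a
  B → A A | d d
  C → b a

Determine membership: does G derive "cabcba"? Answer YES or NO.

Convert to CNF:
  S -> S C | T0 B | T3 A | c
  A -> a
  B -> A A | T0 T0
  C -> T1 T2
  T0 -> d
  T1 -> b
  T2 -> a
  T3 -> c

Fill CYK table bottom-up:
  [0..0]={S,T3}  "c"  orig:{S}
  [1..1]={A,T2}  "a"  orig:{A}
  [2..2]={T1}  "b"  orig:{}
  [3..3]={S,T3}  "c"  orig:{S}
  [4..4]={T1}  "b"  orig:{}
  [5..5]={A,T2}  "a"  orig:{A}
  [0..1]={S}  "ca"
  [1..2]=∅  "ab"
  [2..3]=∅  "bc"
  [3..4]=∅  "cb"
  [4..5]={C}  "ba"
  [0..2]=∅  "cab"
  [1..3]=∅  "abc"
  [2..4]=∅  "bcb"
  [3..5]={S}  "cba"
  [0..3]=∅  "cabc"
  [1..4]=∅  "abcb"
  [2..5]=∅  "bcba"
  [0..4]=∅  "cabcb"
  [1..5]=∅  "abcba"
  [0..5]=∅  "cabcba"

S ∉ T[0,5] ⇒ NO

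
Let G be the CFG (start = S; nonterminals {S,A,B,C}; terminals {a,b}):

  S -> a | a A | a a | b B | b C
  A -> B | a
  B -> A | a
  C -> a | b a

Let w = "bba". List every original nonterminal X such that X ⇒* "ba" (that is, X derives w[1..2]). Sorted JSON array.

CNF form of G:
  S -> T0 B | T0 C | T1 A | T1 T1 | a
  A -> a
  B -> a
  C -> T0 T1 | a
  T0 -> b
  T1 -> a

CYK table (by increasing span), restricted to cells inside w[1..2]:
  T[1,1] 'b' = {T0}  orig:{}
  T[2,2] 'a' = {A,B,C,S,T1}  orig:{A,B,C,S}
  T[1,2] 'ba' = {C,S}

Original NTs in T[1,2] deriving "ba": ["C", "S"]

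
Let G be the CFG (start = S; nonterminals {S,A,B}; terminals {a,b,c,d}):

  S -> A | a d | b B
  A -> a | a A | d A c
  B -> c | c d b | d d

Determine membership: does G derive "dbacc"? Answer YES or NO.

CNF form of G:
  S -> T0 A | T0 T1 | T1 X6 | T3 B | a
  A -> T0 A | T1 X4 | a
  B -> T1 T1 | T2 X5 | c
  T0 -> a
  T1 -> d
  T2 -> c
  T3 -> b
  X4 -> A T2
  X5 -> T1 T3
  X6 -> A T2

CYK table (by increasing span):
  [0..0]={T1}  "d"  orig:{}
  [1..1]={T3}  "b"  orig:{}
  [2..2]={A,S,T0}  "a"  orig:{A,S}
  [3..3]={B,T2}  "c"  orig:{B}
  [4..4]={B,T2}  "c"  orig:{B}
  [0..1]={X5}  "db"  orig:{}
  [1..2]=∅  "ba"
  [2..3]={X4,X6}  "ac"  orig:{}
  [3..4]=∅  "cc"
  [0..2]=∅  "dba"
  [1..3]=∅  "bac"
  [2..4]=∅  "acc"
  [0..3]=∅  "dbac"
  [1..4]=∅  "bacc"
  [0..4]=∅  "dbacc"

S ∉ T[0,4] ⇒ NO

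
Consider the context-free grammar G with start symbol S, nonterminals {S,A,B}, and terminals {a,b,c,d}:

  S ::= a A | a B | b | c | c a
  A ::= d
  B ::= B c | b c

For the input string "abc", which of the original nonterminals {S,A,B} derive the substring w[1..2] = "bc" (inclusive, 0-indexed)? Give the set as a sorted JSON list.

Convert to CNF:
  S -> T0 T2 | T2 A | T2 B | b | c
  A -> d
  B -> B T0 | T1 T0
  T0 -> c
  T1 -> b
  T2 -> a

Fill CYK table bottom-up, restricted to cells inside w[1..2]:
  T[1,1] 'b' = {S,T1}  orig:{S}
  T[2,2] 'c' = {S,T0}  orig:{S}
  T[1,2] 'bc' = {B}

Original NTs in T[1,2] deriving "bc": ["B"]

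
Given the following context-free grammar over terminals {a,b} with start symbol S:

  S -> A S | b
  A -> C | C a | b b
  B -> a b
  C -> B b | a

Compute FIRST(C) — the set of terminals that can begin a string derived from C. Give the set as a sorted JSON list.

FIRST iteration:
[1]
  A via A→b b: +{b}
  B via B→a b: +{a}
  C via C→B b: +{a}
  S via S→A S: +{b}
  FIRST(S)={b}  FIRST(A)={b}  FIRST(B)={a}  FIRST(C)={a}
[2]
  A via A→C: +{a}
  S via S→A S: +{a}
  FIRST(S)={a,b}  FIRST(A)={a,b}  FIRST(B)={a}  FIRST(C)={a}
[3] (no change)
  FIRST(S)={a,b}  FIRST(A)={a,b}  FIRST(B)={a}  FIRST(C)={a}

FIRST(C) = ["a"]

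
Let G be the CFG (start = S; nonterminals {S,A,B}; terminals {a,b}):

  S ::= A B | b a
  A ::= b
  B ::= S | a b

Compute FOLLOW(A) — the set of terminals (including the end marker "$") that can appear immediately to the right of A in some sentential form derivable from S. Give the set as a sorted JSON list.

Compute FIRST by fixpoint:
pass 1:
  A via A→b: +{b}
  B via B→a b: +{a}
  S via S→A B: +{b}
  FIRST[S]={b}  FIRST[A]={b}  FIRST[B]={a}
pass 2:
  B via B→S: +{b}
  FIRST[S]={b}  FIRST[A]={b}  FIRST[B]={a,b}
pass 3: (no change)
  FIRST[S]={b}  FIRST[A]={b}  FIRST[B]={a,b}

FOLLOW sets:
initialize: $ ∈ FOLLOW(S)
iter 1:
  S→A B: FOLLOW(A) ⊇ FIRST(B) = {a,b}; new: +{a,b}
  S→A B: FOLLOW(B) ⊇ FOLLOW(S) ⊇ {$}; new: +{$}
  FOLLOW[S]={$}  FOLLOW[A]={a,b}  FOLLOW[B]={$}
iter 2: done
  FOLLOW[S]={$}  FOLLOW[A]={a,b}  FOLLOW[B]={$}

FOLLOW(A) = ["a", "b"]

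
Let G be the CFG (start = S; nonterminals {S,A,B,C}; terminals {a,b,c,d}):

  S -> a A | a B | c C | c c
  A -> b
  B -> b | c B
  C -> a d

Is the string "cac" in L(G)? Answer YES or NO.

Convert to CNF:
  S -> T0 C | T0 T0 | T1 A | T1 B
  A -> b
  B -> T0 B | b
  C -> T1 T2
  T0 -> c
  T1 -> a
  T2 -> d

CYK fill:
  cell(0,0) c: {T0}  orig:{}
  cell(1,1) a: {T1}  orig:{}
  cell(2,2) c: {T0}  orig:{}
  cell(0,1) ca: ∅
  cell(1,2) ac: ∅
  cell(0,2) cac: ∅

S ∉ T[0,2] ⇒ NO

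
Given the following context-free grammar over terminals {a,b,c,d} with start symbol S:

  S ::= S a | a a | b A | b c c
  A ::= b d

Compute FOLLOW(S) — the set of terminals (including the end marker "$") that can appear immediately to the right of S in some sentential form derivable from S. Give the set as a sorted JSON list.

FIRST sets, iterate to fixpoint:
[1]
  A via A→b d: +{b}
  S via S→a a: +{a}
  S via S→b A: +{b}
  FIRST[S]={a,b}  FIRST[A]={b}
[2] (no change)
  FIRST[S]={a,b}  FIRST[A]={b}

FOLLOW sets:
FOLLOW(S) := {$}
[1]
  S→S a: FOLLOW(S) ⊇ FIRST(a) = {a}; new: +{a}
  S→b A: FOLLOW(A) ⊇ FOLLOW(S) ⊇ {$,a}; new: +{$,a}
  FOLLOW(S)={$,a}  FOLLOW(A)={$,a}
[2] done
  FOLLOW(S)={$,a}  FOLLOW(A)={$,a}

FOLLOW(S) = ["$", "a"]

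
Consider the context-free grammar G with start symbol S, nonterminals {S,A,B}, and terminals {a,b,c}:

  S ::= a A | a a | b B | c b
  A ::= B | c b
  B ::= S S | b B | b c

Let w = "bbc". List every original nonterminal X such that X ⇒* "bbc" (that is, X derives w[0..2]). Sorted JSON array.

Convert to CNF:
  S -> T0 B | T1 T0 | T2 A | T2 T2
  A -> S S | T0 B | T0 T1 | T1 T0
  B -> S S | T0 B | T0 T1
  T0 -> b
  T1 -> c
  T2 -> a

CYK fill (cells [i..j] with 0 ≤ i ≤ j ≤ 2 only):
  T[0,0] 'b' = {T0}  orig:{}
  T[1,1] 'b' = {T0}  orig:{}
  T[2,2] 'c' = {T1}  orig:{}
  T[0,1] 'bb' = ∅
  T[1,2] 'bc' = {A,B}
  T[0,2] 'bbc' = {A,B,S}

Original NTs in T[0,2] deriving "bbc": ["A", "B", "S"]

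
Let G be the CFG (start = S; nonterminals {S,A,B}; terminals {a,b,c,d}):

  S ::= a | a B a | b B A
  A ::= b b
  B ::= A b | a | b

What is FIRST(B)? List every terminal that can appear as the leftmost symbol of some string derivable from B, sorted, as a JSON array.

FIRST iteration:
pass 1:
  A via A→b b: +{b}
  B via B→A b: +{b}
  B via B→a: +{a}
  S via S→a: +{a}
  S via S→b B A: +{b}
  FIRST(S)={a,b}  FIRST(A)={b}  FIRST(B)={a,b}
pass 2: (stable)
  FIRST(S)={a,b}  FIRST(A)={b}  FIRST(B)={a,b}

FIRST(B) = ["a", "b"]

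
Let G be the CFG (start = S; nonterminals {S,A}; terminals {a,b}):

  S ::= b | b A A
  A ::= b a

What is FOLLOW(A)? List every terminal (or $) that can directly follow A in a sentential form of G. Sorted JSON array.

Compute FIRST by fixpoint:
pass 1:
  A via A→b a: +{b}
  S via S→b: +{b}
  FIRST[S]={b}  FIRST[A]={b}
pass 2: done
  FIRST[S]={b}  FIRST[A]={b}

FOLLOW sets:
seed FOLLOW(S) with $
iter 1:
  S→b A A: FOLLOW(A) ⊇ FIRST(A) = {b}; new: +{b}
  S→b A A: FOLLOW(A) ⊇ FOLLOW(S) ⊇ {$}; new: +{$}
  S: {$}  A: {$,b}
iter 2: — fixpoint
  S: {$}  A: {$,b}

FOLLOW(A) = ["$", "b"]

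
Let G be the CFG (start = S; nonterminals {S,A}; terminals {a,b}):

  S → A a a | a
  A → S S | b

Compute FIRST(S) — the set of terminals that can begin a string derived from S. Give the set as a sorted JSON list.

Compute FIRST by fixpoint:
[1]
  A via A→b: +{b}
  S via S→A a a: +{b}
  S via S→a: +{a}
  S: {a,b}  A: {b}
[2]
  A via A→S S: +{a}
  S: {a,b}  A: {a,b}
[3] — fixpoint
  S: {a,b}  A: {a,b}

FIRST(S) = ["a", "b"]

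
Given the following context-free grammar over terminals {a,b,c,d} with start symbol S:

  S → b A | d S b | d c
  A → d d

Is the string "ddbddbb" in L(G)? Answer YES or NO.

CNF form of G:
  S -> T0 T2 | T0 X3 | T1 A
  A -> T0 T0
  T0 -> d
  T1 -> b
  T2 -> c
  X3 -> S T1

Fill CYK table bottom-up:
  T[0,0] 'd' = {T0}  orig:{}
  T[1,1] 'd' = {T0}  orig:{}
  T[2,2] 'b' = {T1}  orig:{}
  T[3,3] 'd' = {T0}  orig:{}
  T[4,4] 'd' = {T0}  orig:{}
  T[5,5] 'b' = {T1}  orig:{}
  T[6,6] 'b' = {T1}  orig:{}
  T[0,1] 'dd' = {A}
  T[1,2] 'db' = ∅
  T[2,3] 'bd' = ∅
  T[3,4] 'dd' = {A}
  T[4,5] 'db' = ∅
  T[5,6] 'bb' = ∅
  T[0,2] 'ddb' = ∅
  T[1,3] 'dbd' = ∅
  T[2,4] 'bdd' = {S}
  T[3,5] 'ddb' = ∅
  T[4,6] 'dbb' = ∅
  T[0,3] 'ddbd' = ∅
  T[1,4] 'dbdd' = ∅
  T[2,5] 'bddb' = {X3}  orig:{}
  T[3,6] 'ddbb' = ∅
  T[0,4] 'ddbdd' = ∅
  T[1,5] 'dbddb' = {S}
  T[2,6] 'bddbb' = ∅
  T[0,5] 'ddbddb' = ∅
  T[1,6] 'dbddbb' = {X3}  orig:{}
  T[0,6] 'ddbddbb' = {S}

S ∈ T[0,6] ⇒ YES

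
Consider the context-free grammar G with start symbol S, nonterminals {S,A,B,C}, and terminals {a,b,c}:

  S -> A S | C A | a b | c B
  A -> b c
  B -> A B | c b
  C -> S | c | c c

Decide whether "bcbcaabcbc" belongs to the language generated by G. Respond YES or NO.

Convert to CNF:
  S -> A S | C A | T1 B | T2 T0
  A -> T0 T1
  B -> A B | T1 T0
  C -> A S | C A | T1 B | T1 T1 | T2 T0 | c
  T0 -> b
  T1 -> c
  T2 -> a

CYK fill:
  T[0,0] 'b' = {T0}  orig:{}
  T[1,1] 'c' = {C,T1}  orig:{C}
  T[2,2] 'b' = {T0}  orig:{}
  T[3,3] 'c' = {C,T1}  orig:{C}
  T[4,4] 'a' = {T2}  orig:{}
  T[5,5] 'a' = {T2}  orig:{}
  T[6,6] 'b' = {T0}  orig:{}
  T[7,7] 'c' = {C,T1}  orig:{C}
  T[8,8] 'b' = {T0}  orig:{}
  T[9,9] 'c' = {C,T1}  orig:{C}
  T[0,1] 'bc' = {A}
  T[1,2] 'cb' = {B}
  T[2,3] 'bc' = {A}
  T[3,4] 'ca' = ∅
  T[4,5] 'aa' = ∅
  T[5,6] 'ab' = {C,S}
  T[6,7] 'bc' = {A}
  T[7,8] 'cb' = {B}
  T[8,9] 'bc' = {A}
  T[0,2] 'bcb' = ∅
  T[1,3] 'cbc' = {C,S}
  T[2,4] 'bca' = ∅
  T[3,5] 'caa' = ∅
  T[4,6] 'aab' = ∅
  T[5,7] 'abc' = ∅
  T[6,8] 'bcb' = ∅
  T[7,9] 'cbc' = {C,S}
  T[0,3] 'bcbc' = ∅
  T[1,4] 'cbca' = ∅
  T[2,5] 'bcaa' = ∅
  T[3,6] 'caab' = ∅
  T[4,7] 'aabc' = ∅
  T[5,8] 'abcb' = ∅
  T[6,9] 'bcbc' = ∅
  T[0,4] 'bcbca' = ∅
  T[1,5] 'cbcaa' = ∅
  T[2,6] 'bcaab' = ∅
  T[3,7] 'caabc' = ∅
  T[4,8] 'aabcb' = ∅
  T[5,9] 'abcbc' = ∅
  T[0,5] 'bcbcaa' = ∅
  T[1,6] 'cbcaab' = ∅
  T[2,7] 'bcaabc' = ∅
  T[3,8] 'caabcb' = ∅
  T[4,9] 'aabcbc' = ∅
  T[0,6] 'bcbcaab' = ∅
  T[1,7] 'cbcaabc' = ∅
  T[2,8] 'bcaabcb' = ∅
  T[3,9] 'caabcbc' = ∅
  T[0,7] 'bcbcaabc' = ∅
  T[1,8] 'cbcaabcb' = ∅
  T[2,9] 'bcaabcbc' = ∅
  T[0,8] 'bcbcaabcb' = ∅
  T[1,9] 'cbcaabcbc' = ∅
  T[0,9] 'bcbcaabcbc' = ∅

S ∉ T[0,9] ⇒ NO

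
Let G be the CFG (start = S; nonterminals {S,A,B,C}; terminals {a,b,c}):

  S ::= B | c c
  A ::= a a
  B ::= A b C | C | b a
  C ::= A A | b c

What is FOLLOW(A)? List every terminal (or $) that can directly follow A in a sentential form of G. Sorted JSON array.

FIRST iteration:
round 1:
  A via A→a a: +{a}
  B via B→A b C: +{a}
  B via B→b a: +{b}
  C via C→A A: +{a}
  C via C→b c: +{b}
  S via S→B: +{a,b}
  S via S→c c: +{c}
  FIRST(S)={a,b,c}  FIRST(A)={a}  FIRST(B)={a,b}  FIRST(C)={a,b}
round 2: (stable)
  FIRST(S)={a,b,c}  FIRST(A)={a}  FIRST(B)={a,b}  FIRST(C)={a,b}

FOLLOW sets:
FOLLOW(S) := {$}
pass 1:
  B→A b C: FOLLOW(A) ⊇ FIRST(b) = {b}; new: +{b}
  C→A A: FOLLOW(A) ⊇ FIRST(A) = {a}; new: +{a}
  S→B: FOLLOW(B) ⊇ FOLLOW(S) ⊇ {$}; new: +{$}
  S: {$}  A: {a,b}  B: {$}  C: {}
pass 2:
  B→A b C: FOLLOW(C) ⊇ FOLLOW(B) ⊇ {$}; new: +{$}
  C→A A: FOLLOW(A) ⊇ FOLLOW(C) ⊇ {$}; new: +{$}
  S: {$}  A: {$,a,b}  B: {$}  C: {$}
pass 3: (no change)
  S: {$}  A: {$,a,b}  B: {$}  C: {$}

FOLLOW(A) = ["$", "a", "b"]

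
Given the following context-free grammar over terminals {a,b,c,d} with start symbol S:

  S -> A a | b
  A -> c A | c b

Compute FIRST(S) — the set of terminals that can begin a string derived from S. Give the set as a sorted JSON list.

FIRST sets, iterate to fixpoint:
pass 1:
  A via A→c A: +{c}
  S via S→A a: +{c}
  S via S→b: +{b}
  FIRST[S]={b,c}  FIRST[A]={c}
pass 2: — fixpoint
  FIRST[S]={b,c}  FIRST[A]={c}

FIRST(S) = ["b", "c"]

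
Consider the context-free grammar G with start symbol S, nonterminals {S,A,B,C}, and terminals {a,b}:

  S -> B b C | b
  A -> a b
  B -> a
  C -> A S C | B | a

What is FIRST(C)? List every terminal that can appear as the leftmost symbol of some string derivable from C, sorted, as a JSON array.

FIRST sets, iterate to fixpoint:
iter 1:
  A via A→a b: +{a}
  B via B→a: +{a}
  C via C→A S C: +{a}
  S via S→B b C: +{a}
  S via S→b: +{b}
  FIRST(S)={a,b}  FIRST(A)={a}  FIRST(B)={a}  FIRST(C)={a}
iter 2: (no change)
  FIRST(S)={a,b}  FIRST(A)={a}  FIRST(B)={a}  FIRST(C)={a}

FIRST(C) = ["a"]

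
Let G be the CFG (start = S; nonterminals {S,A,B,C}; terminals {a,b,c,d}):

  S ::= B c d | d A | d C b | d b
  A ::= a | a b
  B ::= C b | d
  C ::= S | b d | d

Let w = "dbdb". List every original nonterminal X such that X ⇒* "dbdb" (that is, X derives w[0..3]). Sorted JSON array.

CNF form of G:
  S -> B X6 | T3 A | T3 T1 | T3 X7
  A -> T0 T1 | a
  B -> C T1 | d
  C -> B X4 | T1 T3 | T3 A | T3 T1 | T3 X5 | d
  T0 -> a
  T1 -> b
  T2 -> c
  T3 -> d
  X4 -> T2 T3
  X5 -> C T1
  X6 -> T2 T3
  X7 -> C T1

CYK table (by increasing span) — only the sub-triangle for w[0..3]:
  [0..0]={B,C,T3}  "d"  orig:{B,C}
  [1..1]={T1}  "b"  orig:{}
  [2..2]={B,C,T3}  "d"  orig:{B,C}
  [3..3]={T1}  "b"  orig:{}
  [0..1]={B,C,S,X5,X7}  "db"  orig:{B,C,S}
  [1..2]={C}  "bd"
  [2..3]={B,C,S,X5,X7}  "db"  orig:{B,C,S}
  [0..2]=∅  "dbd"
  [1..3]={B,X5,X7}  "bdb"  orig:{B}
  [0..3]={C,S}  "dbdb"

Original NTs in T[0,3] deriving "dbdb": ["C", "S"]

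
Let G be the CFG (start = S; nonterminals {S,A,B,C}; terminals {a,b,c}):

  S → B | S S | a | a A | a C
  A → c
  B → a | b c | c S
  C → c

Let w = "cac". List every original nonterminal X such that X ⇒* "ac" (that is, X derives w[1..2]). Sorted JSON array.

Convert to CNF:
  S -> S S | T0 T1 | T1 S | T2 A | T2 C | a
  A -> c
  B -> T0 T1 | T1 S | a
  C -> c
  T0 -> b
  T1 -> c
  T2 -> a

CYK table (by increasing span), restricted to cells inside w[1..2]:
  cell(1,1) a: {B,S,T2}  orig:{B,S}
  cell(2,2) c: {A,C,T1}  orig:{A,C}
  cell(1,2) ac: {S}

Original NTs in T[1,2] deriving "ac": ["S"]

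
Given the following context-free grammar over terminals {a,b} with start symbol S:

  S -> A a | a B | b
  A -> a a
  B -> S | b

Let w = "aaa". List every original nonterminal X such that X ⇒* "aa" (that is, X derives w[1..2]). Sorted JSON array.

CNF form of G:
  S -> A T0 | T0 B | b
  A -> T0 T0
  B -> A T0 | T0 B | b
  T0 -> a

CYK fill, restricted to cells inside w[1..2]:
  cell(1,1) a: {T0}  orig:{}
  cell(2,2) a: {T0}  orig:{}
  cell(1,2) aa: {A}

Original NTs in T[1,2] deriving "aa": ["A"]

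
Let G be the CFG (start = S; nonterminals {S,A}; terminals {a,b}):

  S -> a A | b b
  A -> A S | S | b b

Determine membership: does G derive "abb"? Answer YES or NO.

Convert to CNF:
  S -> T0 A | T1 T1
  A -> A S | T0 A | T1 T1
  T0 -> a
  T1 -> b

Fill CYK table bottom-up:
  T[0,0] 'a' = {T0}  orig:{}
  T[1,1] 'b' = {T1}  orig:{}
  T[2,2] 'b' = {T1}  orig:{}
  T[0,1] 'ab' = ∅
  T[1,2] 'bb' = {A,S}
  T[0,2] 'abb' = {A,S}

S ∈ T[0,2] ⇒ YES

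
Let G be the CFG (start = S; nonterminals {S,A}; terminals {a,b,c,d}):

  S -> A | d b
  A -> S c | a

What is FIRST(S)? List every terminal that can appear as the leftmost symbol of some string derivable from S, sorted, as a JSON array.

FIRST sets, iterate to fixpoint:
round 1:
  A via A→a: +{a}
  S via S→A: +{a}
  S via S→d b: +{d}
  FIRST[S]={a,d}  FIRST[A]={a}
round 2:
  A via A→S c: +{d}
  FIRST[S]={a,d}  FIRST[A]={a,d}
round 3: done
  FIRST[S]={a,d}  FIRST[A]={a,d}

FIRST(S) = ["a", "d"]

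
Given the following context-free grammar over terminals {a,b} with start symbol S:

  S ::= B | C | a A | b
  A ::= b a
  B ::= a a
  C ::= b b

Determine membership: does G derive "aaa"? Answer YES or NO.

CNF form of G:
  S -> T0 T0 | T1 A | T1 T1 | b
  A -> T0 T1
  B -> T1 T1
  C -> T0 T0
  T0 -> b
  T1 -> a

CYK fill:
  T[0,0] 'a' = {T1}  orig:{}
  T[1,1] 'a' = {T1}  orig:{}
  T[2,2] 'a' = {T1}  orig:{}
  T[0,1] 'aa' = {B,S}
  T[1,2] 'aa' = {B,S}
  T[0,2] 'aaa' = ∅

S ∉ T[0,2] ⇒ NO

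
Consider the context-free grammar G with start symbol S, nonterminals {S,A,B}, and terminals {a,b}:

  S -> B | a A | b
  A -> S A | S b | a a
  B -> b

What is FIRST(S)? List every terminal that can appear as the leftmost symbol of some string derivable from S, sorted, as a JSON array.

FIRST iteration:
[1]
  A via A→a a: +{a}
  B via B→b: +{b}
  S via S→B: +{b}
  S via S→a A: +{a}
  FIRST(S)={a,b}  FIRST(A)={a}  FIRST(B)={b}
[2]
  A via A→S A: +{b}
  FIRST(S)={a,b}  FIRST(A)={a,b}  FIRST(B)={b}
[3] done
  FIRST(S)={a,b}  FIRST(A)={a,b}  FIRST(B)={b}

FIRST(S) = ["a", "b"]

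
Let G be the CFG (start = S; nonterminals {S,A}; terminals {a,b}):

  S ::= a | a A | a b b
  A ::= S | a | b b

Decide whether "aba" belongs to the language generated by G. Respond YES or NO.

CNF form of G:
  S -> T0 A | T0 X3 | a
  A -> T0 A | T0 X2 | T1 T1 | a
  T0 -> a
  T1 -> b
  X2 -> T1 T1
  X3 -> T1 T1

CYK table (by increasing span):
  [0..0]={A,S,T0}  "a"  orig:{A,S}
  [1..1]={T1}  "b"  orig:{}
  [2..2]={A,S,T0}  "a"  orig:{A,S}
  [0..1]=∅  "ab"
  [1..2]=∅  "ba"
  [0..2]=∅  "aba"

S ∉ T[0,2] ⇒ NO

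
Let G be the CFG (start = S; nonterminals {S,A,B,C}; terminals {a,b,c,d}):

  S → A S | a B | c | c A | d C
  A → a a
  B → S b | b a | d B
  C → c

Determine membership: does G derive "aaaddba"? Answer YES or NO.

Convert to CNF:
  S -> A S | T0 B | T2 C | T3 A | c
  A -> T0 T0
  B -> S T1 | T1 T0 | T2 B
  C -> c
  T0 -> a
  T1 -> b
  T2 -> d
  T3 -> c

CYK fill:
  [0..0]={T0}  "a"  orig:{}
  [1..1]={T0}  "a"  orig:{}
  [2..2]={T0}  "a"  orig:{}
  [3..3]={T2}  "d"  orig:{}
  [4..4]={T2}  "d"  orig:{}
  [5..5]={T1}  "b"  orig:{}
  [6..6]={T0}  "a"  orig:{}
  [0..1]={A}  "aa"
  [1..2]={A}  "aa"
  [2..3]=∅  "ad"
  [3..4]=∅  "dd"
  [4..5]=∅  "db"
  [5..6]={B}  "ba"
  [0..2]=∅  "aaa"
  [1..3]=∅  "aad"
  [2..4]=∅  "add"
  [3..5]=∅  "ddb"
  [4..6]={B}  "dba"
  [0..3]=∅  "aaad"
  [1..4]=∅  "aadd"
  [2..5]=∅  "addb"
  [3..6]={B}  "ddba"
  [0..4]=∅  "aaadd"
  [1..5]=∅  "aaddb"
  [2..6]={S}  "addba"
  [0..5]=∅  "aaaddb"
  [1..6]=∅  "aaddba"
  [0..6]={S}  "aaaddba"

S ∈ T[0,6] ⇒ YES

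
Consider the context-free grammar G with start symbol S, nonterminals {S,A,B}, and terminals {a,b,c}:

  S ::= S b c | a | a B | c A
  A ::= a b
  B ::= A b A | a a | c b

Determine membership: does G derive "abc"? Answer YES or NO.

Convert to CNF:
  S -> S X4 | T0 B | T2 A | a
  A -> T0 T1
  B -> A X3 | T0 T0 | T2 T1
  T0 -> a
  T1 -> b
  T2 -> c
  X3 -> T1 A
  X4 -> T1 T2

Fill CYK table bottom-up:
  T[0,0] 'a' = {S,T0}  orig:{S}
  T[1,1] 'b' = {T1}  orig:{}
  T[2,2] 'c' = {T2}  orig:{}
  T[0,1] 'ab' = {A}
  T[1,2] 'bc' = {X4}  orig:{}
  T[0,2] 'abc' = {S}

S ∈ T[0,2] ⇒ YES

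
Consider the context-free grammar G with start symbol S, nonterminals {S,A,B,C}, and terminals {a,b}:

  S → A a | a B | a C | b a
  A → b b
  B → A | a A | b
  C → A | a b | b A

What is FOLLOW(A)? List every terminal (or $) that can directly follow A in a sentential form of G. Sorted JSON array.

FIRST sets, iterate to fixpoint:
iter 1:
  A via A→b b: +{b}
  B via B→A: +{b}
  B via B→a A: +{a}
  C via C→A: +{b}
  C via C→a b: +{a}
  S via S→A a: +{b}
  S via S→a B: +{a}
  FIRST(S)={a,b}  FIRST(A)={b}  FIRST(B)={a,b}  FIRST(C)={a,b}
iter 2: — fixpoint
  FIRST(S)={a,b}  FIRST(A)={b}  FIRST(B)={a,b}  FIRST(C)={a,b}

FOLLOW sets:
seed FOLLOW(S) with $
[1]
  S→A a: FOLLOW(A) ⊇ FIRST(a) = {a}; new: +{a}
  S→a B: FOLLOW(B) ⊇ FOLLOW(S) ⊇ {$}; new: +{$}
  S→a C: FOLLOW(C) ⊇ FOLLOW(S) ⊇ {$}; new: +{$}
  S: {$}  A: {a}  B: {$}  C: {$}
[2]
  B→A: FOLLOW(A) ⊇ FOLLOW(B) ⊇ {$}; new: +{$}
  S: {$}  A: {$,a}  B: {$}  C: {$}
[3] done
  S: {$}  A: {$,a}  B: {$}  C: {$}

FOLLOW(A) = ["$", "a"]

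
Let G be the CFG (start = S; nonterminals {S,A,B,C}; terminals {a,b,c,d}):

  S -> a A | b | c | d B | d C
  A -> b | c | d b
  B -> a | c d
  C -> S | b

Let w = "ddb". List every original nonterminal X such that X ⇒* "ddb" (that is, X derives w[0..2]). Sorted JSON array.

CNF form of G:
  S -> T0 B | T0 C | T3 A | b | c
  A -> T0 T1 | b | c
  B -> T2 T0 | a
  C -> T0 B | T0 C | T3 A | b | c
  T0 -> d
  T1 -> b
  T2 -> c
  T3 -> a

CYK fill (cells [i..j] with 0 ≤ i ≤ j ≤ 2 only):
  cell(0,0) d: {T0}  orig:{}
  cell(1,1) d: {T0}  orig:{}
  cell(2,2) b: {A,C,S,T1}  orig:{A,C,S}
  cell(0,1) dd: ∅
  cell(1,2) db: {A,C,S}
  cell(0,2) ddb: {C,S}

Original NTs in T[0,2] deriving "ddb": ["C", "S"]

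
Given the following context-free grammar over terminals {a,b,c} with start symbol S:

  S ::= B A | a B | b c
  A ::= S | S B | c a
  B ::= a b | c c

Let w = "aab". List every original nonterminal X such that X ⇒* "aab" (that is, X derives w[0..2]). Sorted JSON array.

Convert to CNF:
  S -> B A | T0 B | T1 T2
  A -> B A | S B | T0 B | T1 T2 | T2 T0
  B -> T0 T1 | T2 T2
  T0 -> a
  T1 -> b
  T2 -> c

CYK fill — only the sub-triangle for w[0..2]:
  T[0,0] 'a' = {T0}  orig:{}
  T[1,1] 'a' = {T0}  orig:{}
  T[2,2] 'b' = {T1}  orig:{}
  T[0,1] 'aa' = ∅
  T[1,2] 'ab' = {B}
  T[0,2] 'aab' = {A,S}

Original NTs in T[0,2] deriving "aab": ["A", "S"]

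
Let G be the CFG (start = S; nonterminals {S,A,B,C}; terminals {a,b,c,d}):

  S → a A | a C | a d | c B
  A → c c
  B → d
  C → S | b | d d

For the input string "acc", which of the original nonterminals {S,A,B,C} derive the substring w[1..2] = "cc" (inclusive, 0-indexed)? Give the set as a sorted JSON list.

CNF form of G:
  S -> T0 B | T1 A | T1 C | T1 T2
  A -> T0 T0
  B -> d
  C -> T0 B | T1 A | T1 C | T1 T2 | T2 T2 | b
  T0 -> c
  T1 -> a
  T2 -> d

Fill CYK table bottom-up (cells [i..j] with 1 ≤ i ≤ j ≤ 2 only):
  [1..1]={T0}  "c"  orig:{}
  [2..2]={T0}  "c"  orig:{}
  [1..2]={A}  "cc"

Original NTs in T[1,2] deriving "cc": ["A"]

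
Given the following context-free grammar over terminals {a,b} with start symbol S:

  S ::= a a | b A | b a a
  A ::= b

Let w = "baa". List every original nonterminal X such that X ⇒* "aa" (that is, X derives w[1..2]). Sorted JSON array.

Convert to CNF:
  S -> T0 T0 | T1 A | T1 X2
  A -> b
  T0 -> a
  T1 -> b
  X2 -> T0 T0

CYK table (by increasing span), restricted to cells inside w[1..2]:
  [1..1]={T0}  "a"  orig:{}
  [2..2]={T0}  "a"  orig:{}
  [1..2]={S,X2}  "aa"  orig:{S}

Original NTs in T[1,2] deriving "aa": ["S"]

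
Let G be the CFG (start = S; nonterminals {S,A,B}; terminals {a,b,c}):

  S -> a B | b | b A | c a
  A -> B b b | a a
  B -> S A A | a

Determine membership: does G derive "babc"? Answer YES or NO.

CNF form of G:
  S -> T0 A | T1 B | T2 T1 | b
  A -> B X3 | T1 T1
  B -> S X4 | a
  T0 -> b
  T1 -> a
  T2 -> c
  X3 -> T0 T0
  X4 -> A A

Fill CYK table bottom-up:
  [0..0]={S,T0}  "b"  orig:{S}
  [1..1]={B,T1}  "a"  orig:{B}
  [2..2]={S,T0}  "b"  orig:{S}
  [3..3]={T2}  "c"  orig:{}
  [0..1]=∅  "ba"
  [1..2]=∅  "ab"
  [2..3]=∅  "bc"
  [0..2]=∅  "bab"
  [1..3]=∅  "abc"
  [0..3]=∅  "babc"

S ∉ T[0,3] ⇒ NO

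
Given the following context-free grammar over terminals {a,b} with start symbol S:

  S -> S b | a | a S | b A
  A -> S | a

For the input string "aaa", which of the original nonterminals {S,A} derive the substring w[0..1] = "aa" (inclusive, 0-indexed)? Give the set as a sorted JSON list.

Convert to CNF:
  S -> S T0 | T0 A | T1 S | a
  A -> S T0 | T0 A | T1 S | a
  T0 -> b
  T1 -> a

Fill CYK table bottom-up (cells [i..j] with 0 ≤ i ≤ j ≤ 1 only):
  cell(0,0) a: {A,S,T1}  orig:{A,S}
  cell(1,1) a: {A,S,T1}  orig:{A,S}
  cell(0,1) aa: {A,S}

Original NTs in T[0,1] deriving "aa": ["A", "S"]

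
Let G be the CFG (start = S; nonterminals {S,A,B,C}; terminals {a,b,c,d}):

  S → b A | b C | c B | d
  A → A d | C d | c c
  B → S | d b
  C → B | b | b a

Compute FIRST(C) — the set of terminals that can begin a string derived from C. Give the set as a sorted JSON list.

Compute FIRST by fixpoint:
round 1:
  A via A→c c: +{c}
  B via B→d b: +{d}
  C via C→B: +{d}
  C via C→b: +{b}
  S via S→b A: +{b}
  S via S→c B: +{c}
  S via S→d: +{d}
  FIRST(S)={b,c,d}  FIRST(A)={c}  FIRST(B)={d}  FIRST(C)={b,d}
round 2:
  A via A→C d: +{b,d}
  B via B→S: +{b,c}
  C via C→B: +{c}
  FIRST(S)={b,c,d}  FIRST(A)={b,c,d}  FIRST(B)={b,c,d}  FIRST(C)={b,c,d}
round 3: done
  FIRST(S)={b,c,d}  FIRST(A)={b,c,d}  FIRST(B)={b,c,d}  FIRST(C)={b,c,d}

FIRST(C) = ["b", "c", "d"]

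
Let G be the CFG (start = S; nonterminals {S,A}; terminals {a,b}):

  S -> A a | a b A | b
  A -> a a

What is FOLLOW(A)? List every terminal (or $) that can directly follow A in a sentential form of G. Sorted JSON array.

Compute FIRST by fixpoint:
round 1:
  A via A→a a: +{a}
  S via S→A a: +{a}
  S via S→b: +{b}
  FIRST[S]={a,b}  FIRST[A]={a}
round 2: (no change)
  FIRST[S]={a,b}  FIRST[A]={a}

FOLLOW iteration:
FOLLOW(S) := {$}
pass 1:
  S→A a: FOLLOW(A) ⊇ FIRST(a) = {a}; new: +{a}
  S→a b A: FOLLOW(A) ⊇ FOLLOW(S) ⊇ {$}; new: +{$}
  FOLLOW(S)={$}  FOLLOW(A)={$,a}
pass 2: (no change)
  FOLLOW(S)={$}  FOLLOW(A)={$,a}

FOLLOW(A) = ["$", "a"]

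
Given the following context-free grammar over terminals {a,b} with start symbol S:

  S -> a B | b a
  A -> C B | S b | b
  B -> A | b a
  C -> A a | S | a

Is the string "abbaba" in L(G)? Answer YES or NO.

CNF form of G:
  S -> T0 T1 | T1 B
  A -> C B | S T0 | b
  B -> C B | S T0 | T0 T1 | b
  C -> A T1 | T0 T1 | T1 B | a
  T0 -> b
  T1 -> a

CYK fill:
  [0..0]={C,T1}  "a"  orig:{C}
  [1..1]={A,B,T0}  "b"  orig:{A,B}
  [2..2]={A,B,T0}  "b"  orig:{A,B}
  [3..3]={C,T1}  "a"  orig:{C}
  [4..4]={A,B,T0}  "b"  orig:{A,B}
  [5..5]={C,T1}  "a"  orig:{C}
  [0..1]={A,B,C,S}  "ab"
  [1..2]=∅  "bb"
  [2..3]={B,C,S}  "ba"
  [3..4]={A,B,C,S}  "ab"
  [4..5]={B,C,S}  "ba"
  [0..2]={A,B}  "abb"
  [1..3]=∅  "bba"
  [2..4]={A,B}  "bab"
  [3..5]={A,B,C,S}  "aba"
  [0..3]={A,B,C}  "abba"
  [1..4]=∅  "bbab"
  [2..5]={A,B,C}  "baba"
  [0..4]={A,B}  "abbab"
  [1..5]=∅  "bbaba"
  [0..5]={A,B,C}  "abbaba"

S ∉ T[0,5] ⇒ NO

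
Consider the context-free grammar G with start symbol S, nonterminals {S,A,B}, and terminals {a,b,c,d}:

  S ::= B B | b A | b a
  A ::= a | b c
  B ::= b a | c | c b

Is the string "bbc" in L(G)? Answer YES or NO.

CNF form of G:
  S -> B B | T0 A | T0 T2
  A -> T0 T1 | a
  B -> T0 T2 | T1 T0 | c
  T0 -> b
  T1 -> c
  T2 -> a

Fill CYK table bottom-up:
  T[0,0] 'b' = {T0}  orig:{}
  T[1,1] 'b' = {T0}  orig:{}
  T[2,2] 'c' = {B,T1}  orig:{B}
  T[0,1] 'bb' = ∅
  T[1,2] 'bc' = {A}
  T[0,2] 'bbc' = {S}

S ∈ T[0,2] ⇒ YES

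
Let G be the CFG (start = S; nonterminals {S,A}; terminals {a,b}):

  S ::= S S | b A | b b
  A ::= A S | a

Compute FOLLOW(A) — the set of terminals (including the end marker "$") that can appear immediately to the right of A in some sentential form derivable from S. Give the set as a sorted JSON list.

FIRST iteration:
round 1:
  A via A→a: +{a}
  S via S→b A: +{b}
  FIRST[S]={b}  FIRST[A]={a}
round 2: done
  FIRST[S]={b}  FIRST[A]={a}

Compute FOLLOW by fixpoint:
FOLLOW(S) := {$}
pass 1:
  A→A S: FOLLOW(A) ⊇ FIRST(S) = {b}; new: +{b}
  A→A S: FOLLOW(S) ⊇ FOLLOW(A) ⊇ {b}; new: +{b}
  S→b A: FOLLOW(A) ⊇ FOLLOW(S) ⊇ {$,b}; new: +{$}
  FOLLOW(S)={$,b}  FOLLOW(A)={$,b}
pass 2: — fixpoint
  FOLLOW(S)={$,b}  FOLLOW(A)={$,b}

FOLLOW(A) = ["$", "b"]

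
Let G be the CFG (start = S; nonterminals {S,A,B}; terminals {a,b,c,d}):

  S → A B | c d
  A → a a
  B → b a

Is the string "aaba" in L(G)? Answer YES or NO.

Convert to CNF:
  S -> A B | T2 T3
  A -> T0 T0
  B -> T1 T0
  T0 -> a
  T1 -> b
  T2 -> c
  T3 -> d

CYK fill:
  cell(0,0) a: {T0}  orig:{}
  cell(1,1) a: {T0}  orig:{}
  cell(2,2) b: {T1}  orig:{}
  cell(3,3) a: {T0}  orig:{}
  cell(0,1) aa: {A}
  cell(1,2) ab: ∅
  cell(2,3) ba: {B}
  cell(0,2) aab: ∅
  cell(1,3) aba: ∅
  cell(0,3) aaba: {S}

S ∈ T[0,3] ⇒ YES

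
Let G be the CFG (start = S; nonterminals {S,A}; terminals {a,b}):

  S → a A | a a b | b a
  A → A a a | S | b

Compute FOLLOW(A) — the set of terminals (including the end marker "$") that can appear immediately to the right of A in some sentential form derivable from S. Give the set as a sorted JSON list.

FIRST iteration:
[1]
  A via A→b: +{b}
  S via S→a A: +{a}
  S via S→b a: +{b}
  S: {a,b}  A: {b}
[2]
  A via A→S: +{a}
  S: {a,b}  A: {a,b}
[3] (no change)
  S: {a,b}  A: {a,b}

Compute FOLLOW by fixpoint:
initialize: $ ∈ FOLLOW(S)
[1]
  A→A a a: FOLLOW(A) ⊇ FIRST(a) = {a}; new: +{a}
  A→S: FOLLOW(S) ⊇ FOLLOW(A) ⊇ {a}; new: +{a}
  S→a A: FOLLOW(A) ⊇ FOLLOW(S) ⊇ {$,a}; new: +{$}
  FOLLOW(S)={$,a}  FOLLOW(A)={$,a}
[2] (stable)
  FOLLOW(S)={$,a}  FOLLOW(A)={$,a}

FOLLOW(A) = ["$", "a"]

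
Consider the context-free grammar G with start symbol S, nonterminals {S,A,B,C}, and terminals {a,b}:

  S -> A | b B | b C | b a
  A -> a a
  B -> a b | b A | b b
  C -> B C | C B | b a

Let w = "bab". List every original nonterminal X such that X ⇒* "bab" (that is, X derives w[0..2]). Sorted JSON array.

CNF form of G:
  S -> T0 T0 | T1 B | T1 C | T1 T0
  A -> T0 T0
  B -> T0 T1 | T1 A | T1 T1
  C -> B C | C B | T1 T0
  T0 -> a
  T1 -> b

Fill CYK table bottom-up, restricted to cells inside w[0..2]:
  [0..0]={T1}  "b"  orig:{}
  [1..1]={T0}  "a"  orig:{}
  [2..2]={T1}  "b"  orig:{}
  [0..1]={C,S}  "ba"
  [1..2]={B}  "ab"
  [0..2]={S}  "bab"

Original NTs in T[0,2] deriving "bab": ["S"]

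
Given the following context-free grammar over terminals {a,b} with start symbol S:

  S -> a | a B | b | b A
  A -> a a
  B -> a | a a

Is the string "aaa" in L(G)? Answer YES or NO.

CNF form of G:
  S -> T0 B | T1 A | a | b
  A -> T0 T0
  B -> T0 T0 | a
  T0 -> a
  T1 -> b

Fill CYK table bottom-up:
  T[0,0] 'a' = {B,S,T0}  orig:{B,S}
  T[1,1] 'a' = {B,S,T0}  orig:{B,S}
  T[2,2] 'a' = {B,S,T0}  orig:{B,S}
  T[0,1] 'aa' = {A,B,S}
  T[1,2] 'aa' = {A,B,S}
  T[0,2] 'aaa' = {S}

S ∈ T[0,2] ⇒ YES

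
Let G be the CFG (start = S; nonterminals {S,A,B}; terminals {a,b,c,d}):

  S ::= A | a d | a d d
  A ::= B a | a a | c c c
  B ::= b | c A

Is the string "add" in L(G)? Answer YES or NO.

Convert to CNF:
  S -> B T0 | T0 T0 | T0 T2 | T0 X4 | T1 X5
  A -> B T0 | T0 T0 | T1 X3
  B -> T1 A | b
  T0 -> a
  T1 -> c
  T2 -> d
  X3 -> T1 T1
  X4 -> T2 T2
  X5 -> T1 T1

CYK table (by increasing span):
  cell(0,0) a: {T0}  orig:{}
  cell(1,1) d: {T2}  orig:{}
  cell(2,2) d: {T2}  orig:{}
  cell(0,1) ad: {S}
  cell(1,2) dd: {X4}  orig:{}
  cell(0,2) add: {S}

S ∈ T[0,2] ⇒ YES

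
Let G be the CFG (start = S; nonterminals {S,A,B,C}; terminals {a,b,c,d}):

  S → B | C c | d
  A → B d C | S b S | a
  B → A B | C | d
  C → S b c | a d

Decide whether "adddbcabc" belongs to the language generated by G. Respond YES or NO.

Convert to CNF:
  S -> A B | C T2 | S X8 | T3 T0 | d
  A -> B X4 | S X5 | a
  B -> A B | S X6 | T3 T0 | d
  C -> S X7 | T3 T0
  T0 -> d
  T1 -> b
  T2 -> c
  T3 -> a
  X4 -> T0 C
  X5 -> T1 S
  X6 -> T1 T2
  X7 -> T1 T2
  X8 -> T1 T2

Fill CYK table bottom-up:
  cell(0,0) a: {A,T3}  orig:{A}
  cell(1,1) d: {B,S,T0}  orig:{B,S}
  cell(2,2) d: {B,S,T0}  orig:{B,S}
  cell(3,3) d: {B,S,T0}  orig:{B,S}
  cell(4,4) b: {T1}  orig:{}
  cell(5,5) c: {T2}  orig:{}
  cell(6,6) a: {A,T3}  orig:{A}
  cell(7,7) b: {T1}  orig:{}
  cell(8,8) c: {T2}  orig:{}
  cell(0,1) ad: {B,C,S}
  cell(1,2) dd: ∅
  cell(2,3) dd: ∅
  cell(3,4) db: ∅
  cell(4,5) bc: {X6,X7,X8}  orig:{}
  cell(5,6) ca: ∅
  cell(6,7) ab: ∅
  cell(7,8) bc: {X6,X7,X8}  orig:{}
  cell(0,2) add: ∅
  cell(1,3) ddd: ∅
  cell(2,4) ddb: ∅
  cell(3,5) dbc: {B,C,S}
  cell(4,6) bca: ∅
  cell(5,7) cab: ∅
  cell(6,8) abc: ∅
  cell(0,3) addd: ∅
  cell(1,4) dddb: ∅
  cell(2,5) ddbc: {X4}  orig:{}
  cell(3,6) dbca: ∅
  cell(4,7) bcab: ∅
  cell(5,8) cabc: ∅
  cell(0,4) adddb: ∅
  cell(1,5) dddbc: {A}
  cell(2,6) ddbca: ∅
  cell(3,7) dbcab: ∅
  cell(4,8) bcabc: ∅
  cell(0,5) adddbc: {A}
  cell(1,6) dddbca: ∅
  cell(2,7) ddbcab: ∅
  cell(3,8) dbcabc: ∅
  cell(0,6) adddbca: ∅
  cell(1,7) dddbcab: ∅
  cell(2,8) ddbcabc: ∅
  cell(0,7) adddbcab: ∅
  cell(1,8) dddbcabc: ∅
  cell(0,8) adddbcabc: ∅

S ∉ T[0,8] ⇒ NO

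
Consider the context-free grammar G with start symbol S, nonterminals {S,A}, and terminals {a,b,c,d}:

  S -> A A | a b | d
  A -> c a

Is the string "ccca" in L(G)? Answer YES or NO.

Convert to CNF:
  S -> A A | T1 T2 | d
  A -> T0 T1
  T0 -> c
  T1 -> a
  T2 -> b

CYK table (by increasing span):
  [0..0]={T0}  "c"  orig:{}
  [1..1]={T0}  "c"  orig:{}
  [2..2]={T0}  "c"  orig:{}
  [3..3]={T1}  "a"  orig:{}
  [0..1]=∅  "cc"
  [1..2]=∅  "cc"
  [2..3]={A}  "ca"
  [0..2]=∅  "ccc"
  [1..3]=∅  "cca"
  [0..3]=∅  "ccca"

S ∉ T[0,3] ⇒ NO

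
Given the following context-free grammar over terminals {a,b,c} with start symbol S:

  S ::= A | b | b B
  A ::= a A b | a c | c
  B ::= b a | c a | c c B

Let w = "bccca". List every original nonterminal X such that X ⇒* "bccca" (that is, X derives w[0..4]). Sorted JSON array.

CNF form of G:
  S -> T0 T2 | T0 X5 | T1 B | b | c
  A -> T0 T2 | T0 X3 | c
  B -> T1 T0 | T2 T0 | T2 X4
  T0 -> a
  T1 -> b
  T2 -> c
  X3 -> A T1
  X4 -> T2 B
  X5 -> A T1

Fill CYK table bottom-up — only the sub-triangle for w[0..4]:
  T[0,0] 'b' = {S,T1}  orig:{S}
  T[1,1] 'c' = {A,S,T2}  orig:{A,S}
  T[2,2] 'c' = {A,S,T2}  orig:{A,S}
  T[3,3] 'c' = {A,S,T2}  orig:{A,S}
  T[4,4] 'a' = {T0}  orig:{}
  T[0,1] 'bc' = ∅
  T[1,2] 'cc' = ∅
  T[2,3] 'cc' = ∅
  T[3,4] 'ca' = {B}
  T[0,2] 'bcc' = ∅
  T[1,3] 'ccc' = ∅
  T[2,4] 'cca' = {X4}  orig:{}
  T[0,3] 'bccc' = ∅
  T[1,4] 'ccca' = {B}
  T[0,4] 'bccca' = {S}

Original NTs in T[0,4] deriving "bccca": ["S"]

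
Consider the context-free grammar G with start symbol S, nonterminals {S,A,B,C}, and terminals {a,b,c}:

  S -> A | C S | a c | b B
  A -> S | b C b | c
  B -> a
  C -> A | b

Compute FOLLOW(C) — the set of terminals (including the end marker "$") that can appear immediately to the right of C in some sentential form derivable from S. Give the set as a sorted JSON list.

Compute FIRST by fixpoint:
[1]
  A via A→b C b: +{b}
  A via A→c: +{c}
  B via B→a: +{a}
  C via C→A: +{b,c}
  S via S→A: +{b,c}
  S via S→a c: +{a}
  FIRST(S)={a,b,c}  FIRST(A)={b,c}  FIRST(B)={a}  FIRST(C)={b,c}
[2]
  A via A→S: +{a}
  C via C→A: +{a}
  FIRST(S)={a,b,c}  FIRST(A)={a,b,c}  FIRST(B)={a}  FIRST(C)={a,b,c}
[3] (no change)
  FIRST(S)={a,b,c}  FIRST(A)={a,b,c}  FIRST(B)={a}  FIRST(C)={a,b,c}

FOLLOW iteration:
seed FOLLOW(S) with $
pass 1:
  A→b C b: FOLLOW(C) ⊇ FIRST(b) = {b}; new: +{b}
  C→A: FOLLOW(A) ⊇ FOLLOW(C) ⊇ {b}; new: +{b}
  S→A: FOLLOW(A) ⊇ FOLLOW(S) ⊇ {$}; new: +{$}
  S→C S: FOLLOW(C) ⊇ FIRST(S) = {a,b,c}; new: +{a,c}
  S→b B: FOLLOW(B) ⊇ FOLLOW(S) ⊇ {$}; new: +{$}
  FOLLOW(S)={$}  FOLLOW(A)={$,b}  FOLLOW(B)={$}  FOLLOW(C)={a,b,c}
pass 2:
  A→S: FOLLOW(S) ⊇ FOLLOW(A) ⊇ {$,b}; new: +{b}
  C→A: FOLLOW(A) ⊇ FOLLOW(C) ⊇ {a,b,c}; new: +{a,c}
  S→b B: FOLLOW(B) ⊇ FOLLOW(S) ⊇ {$,b}; new: +{b}
  FOLLOW(S)={$,b}  FOLLOW(A)={$,a,b,c}  FOLLOW(B)={$,b}  FOLLOW(C)={a,b,c}
pass 3:
  A→S: FOLLOW(S) ⊇ FOLLOW(A) ⊇ {$,a,b,c}; new: +{a,c}
  S→b B: FOLLOW(B) ⊇ FOLLOW(S) ⊇ {$,a,b,c}; new: +{a,c}
  FOLLOW(S)={$,a,b,c}  FOLLOW(A)={$,a,b,c}  FOLLOW(B)={$,a,b,c}  FOLLOW(C)={a,b,c}
pass 4: (no change)
  FOLLOW(S)={$,a,b,c}  FOLLOW(A)={$,a,b,c}  FOLLOW(B)={$,a,b,c}  FOLLOW(C)={a,b,c}

FOLLOW(C) = ["a", "b", "c"]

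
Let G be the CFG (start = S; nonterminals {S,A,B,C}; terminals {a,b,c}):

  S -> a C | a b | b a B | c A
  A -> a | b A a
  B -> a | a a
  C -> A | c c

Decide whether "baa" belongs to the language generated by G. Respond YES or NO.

Convert to CNF:
  S -> T0 X5 | T1 C | T1 T0 | T2 A
  A -> T0 X3 | a
  B -> T1 T1 | a
  C -> T0 X4 | T2 T2 | a
  T0 -> b
  T1 -> a
  T2 -> c
  X3 -> A T1
  X4 -> A T1
  X5 -> T1 B

CYK table (by increasing span):
  [0..0]={T0}  "b"  orig:{}
  [1..1]={A,B,C,T1}  "a"  orig:{A,B,C}
  [2..2]={A,B,C,T1}  "a"  orig:{A,B,C}
  [0..1]=∅  "ba"
  [1..2]={B,S,X3,X4,X5}  "aa"  orig:{B,S}
  [0..2]={A,C,S}  "baa"

S ∈ T[0,2] ⇒ YES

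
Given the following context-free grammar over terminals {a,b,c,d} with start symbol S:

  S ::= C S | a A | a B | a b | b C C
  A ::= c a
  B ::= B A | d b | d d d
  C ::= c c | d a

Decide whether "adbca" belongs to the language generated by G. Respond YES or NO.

Convert to CNF:
  S -> C S | T1 A | T1 B | T1 T3 | T3 X5
  A -> T0 T1
  B -> B A | T2 T3 | T2 X4
  C -> T0 T0 | T2 T1
  T0 -> c
  T1 -> a
  T2 -> d
  T3 -> b
  X4 -> T2 T2
  X5 -> C C

CYK table (by increasing span):
  [0..0]={T1}  "a"  orig:{}
  [1..1]={T2}  "d"  orig:{}
  [2..2]={T3}  "b"  orig:{}
  [3..3]={T0}  "c"  orig:{}
  [4..4]={T1}  "a"  orig:{}
  [0..1]=∅  "ad"
  [1..2]={B}  "db"
  [2..3]=∅  "bc"
  [3..4]={A}  "ca"
  [0..2]={S}  "adb"
  [1..3]=∅  "dbc"
  [2..4]=∅  "bca"
  [0..3]=∅  "adbc"
  [1..4]={B}  "dbca"
  [0..4]={S}  "adbca"

S ∈ T[0,4] ⇒ YES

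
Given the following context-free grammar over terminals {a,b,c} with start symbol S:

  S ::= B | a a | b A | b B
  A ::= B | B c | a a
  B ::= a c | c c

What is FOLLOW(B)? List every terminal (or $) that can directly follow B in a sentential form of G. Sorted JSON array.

Compute FIRST by fixpoint:
[1]
  A via A→a a: +{a}
  B via B→a c: +{a}
  B via B→c c: +{c}
  S via S→B: +{a,c}
  S via S→b A: +{b}
  FIRST[S]={a,b,c}  FIRST[A]={a}  FIRST[B]={a,c}
[2]
  A via A→B: +{c}
  FIRST[S]={a,b,c}  FIRST[A]={a,c}  FIRST[B]={a,c}
[3] — fixpoint
  FIRST[S]={a,b,c}  FIRST[A]={a,c}  FIRST[B]={a,c}

FOLLOW sets:
seed FOLLOW(S) with $
iter 1:
  A→B c: FOLLOW(B) ⊇ FIRST(c) = {c}; new: +{c}
  S→B: FOLLOW(B) ⊇ FOLLOW(S) ⊇ {$}; new: +{$}
  S→b A: FOLLOW(A) ⊇ FOLLOW(S) ⊇ {$}; new: +{$}
  FOLLOW[S]={$}  FOLLOW[A]={$}  FOLLOW[B]={$,c}
iter 2: done
  FOLLOW[S]={$}  FOLLOW[A]={$}  FOLLOW[B]={$,c}

FOLLOW(B) = ["$", "c"]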